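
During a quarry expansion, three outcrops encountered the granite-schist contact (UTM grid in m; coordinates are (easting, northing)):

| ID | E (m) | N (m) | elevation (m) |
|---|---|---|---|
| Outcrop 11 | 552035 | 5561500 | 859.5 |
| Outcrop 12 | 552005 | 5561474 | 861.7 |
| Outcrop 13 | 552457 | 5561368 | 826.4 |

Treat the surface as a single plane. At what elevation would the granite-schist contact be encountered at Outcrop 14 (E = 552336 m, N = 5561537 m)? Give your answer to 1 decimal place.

836.5 m

Two edge vectors: Outcrop 11→Outcrop 12 = (-30, -26, 2.2), Outcrop 11→Outcrop 13 = (422, -132, -33.1).
Normal n = (Outcrop 11→Outcrop 12) × (Outcrop 11→Outcrop 13) = (1151, -64.6, 14932).
So ∂z/∂E = −n_x/n_z = −0.077082775 and ∂z/∂N = −n_y/n_z = 0.004326279.
Intercept c from Outcrop 11: 859.5 + 42552.39 − 24060.60 = 19351.29.
At (552336, 5561537): z = −42575.6 + 24060.8 + 19351.29 = 836.5 m.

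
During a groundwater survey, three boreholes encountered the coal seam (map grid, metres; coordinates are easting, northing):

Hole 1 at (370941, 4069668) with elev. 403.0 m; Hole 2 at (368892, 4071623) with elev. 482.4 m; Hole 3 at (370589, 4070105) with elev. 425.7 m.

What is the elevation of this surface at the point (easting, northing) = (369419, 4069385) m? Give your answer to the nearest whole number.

Two edge vectors: Hole 1→Hole 2 = (-2049, 1955, 79.4), Hole 1→Hole 3 = (-352, 437, 22.7).
Normal n = (Hole 1→Hole 2) × (Hole 1→Hole 3) = (9680.7, 18563.5, -207253).
So ∂z/∂easting = −n_x/n_z = 0.04670958 and ∂z/∂northing = −n_y/n_z = 0.08956927.
Intercept c from Hole 1: 403 − 17326.50 − 364517.19 = −381440.69.
At (369419, 4069385): z = 17255.4 + 364491.8 − 381440.69 = 306.6 m.

307 m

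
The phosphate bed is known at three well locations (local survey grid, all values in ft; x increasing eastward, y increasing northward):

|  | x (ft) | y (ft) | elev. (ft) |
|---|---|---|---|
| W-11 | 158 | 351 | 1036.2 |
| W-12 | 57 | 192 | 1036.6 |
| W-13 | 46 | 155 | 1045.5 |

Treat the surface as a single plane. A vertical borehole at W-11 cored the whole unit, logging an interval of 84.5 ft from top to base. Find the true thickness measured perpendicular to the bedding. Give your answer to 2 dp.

Two edge vectors: W-11→W-12 = (-101, -159, 0.4), W-11→W-13 = (-112, -196, 9.3).
Normal n = (W-11→W-12) × (W-11→W-13) = (-1400.3, 894.5, 1988).
So ∂z/∂x = −n_x/n_z = 0.70438 and ∂z/∂y = −n_y/n_z = −0.44995.
|∇z| = √(a²+b²) = 0.83582, so dip δ = arctan(0.83582) = 39.89°.
True thickness = vertical thickness × cos δ = 84.5 × cos 39.89° = 64.84 ft.

64.84 ft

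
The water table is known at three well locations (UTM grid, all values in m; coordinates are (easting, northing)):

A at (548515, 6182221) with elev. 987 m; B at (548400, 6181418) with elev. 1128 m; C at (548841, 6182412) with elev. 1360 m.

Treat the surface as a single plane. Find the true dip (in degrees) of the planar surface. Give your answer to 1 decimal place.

54.7°

Two edge vectors: A→B = (-115, -803, 141), A→C = (326, 191, 373).
Normal n = (A→B) × (A→C) = (-326450, 88861, 239813).
So ∂z/∂E = −n_x/n_z = 1.36127 and ∂z/∂N = −n_y/n_z = −0.37054.
Gradient magnitude |∇z| = √(a² + b²) = √(1.85305 + 0.13730) = 1.41080.
True dip = arctan(1.41080) = 54.7°, dipping toward WNW (azimuth ≈ 285°).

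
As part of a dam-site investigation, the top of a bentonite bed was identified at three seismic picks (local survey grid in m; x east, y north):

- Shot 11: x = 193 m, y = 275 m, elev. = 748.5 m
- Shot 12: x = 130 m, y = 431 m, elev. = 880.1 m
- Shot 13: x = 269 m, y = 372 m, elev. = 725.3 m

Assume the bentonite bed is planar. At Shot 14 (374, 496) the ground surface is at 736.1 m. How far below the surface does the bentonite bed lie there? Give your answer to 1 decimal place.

47.6 m

Two edge vectors: Shot 11→Shot 12 = (-63, 156, 131.6), Shot 11→Shot 13 = (76, 97, -23.2).
Normal n = (Shot 11→Shot 12) × (Shot 11→Shot 13) = (-16384.4, 8540, -17967).
So ∂z/∂x = −n_x/n_z = −0.91192 and ∂z/∂y = −n_y/n_z = 0.47532.
Intercept c from Shot 11: 748.5 + 176.00 − 130.71 = 793.79.
At (374, 496): z_contact = −341.06 + 235.76 + 793.79 = 688.49 m.
Depth below ground = 736.1 − 688.49 = 47.6 m.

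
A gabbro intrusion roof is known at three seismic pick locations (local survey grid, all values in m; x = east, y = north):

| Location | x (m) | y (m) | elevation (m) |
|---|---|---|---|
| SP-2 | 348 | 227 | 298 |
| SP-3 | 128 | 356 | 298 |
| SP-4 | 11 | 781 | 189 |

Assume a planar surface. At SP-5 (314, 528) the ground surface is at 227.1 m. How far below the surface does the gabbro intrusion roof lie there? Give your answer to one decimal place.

Let the plane be z = a·x + b·y + c.
SP-3−SP-2: −220a + 129b = 0;  SP-4−SP-2: −337a + 554b = −109.
Solving gives a = −0.17933, b = −0.30584.
Then c = 298 − a·348 − b·227 = 429.83.
At (314, 528): z_contact = −56.31 − 161.48 + 429.83 = 212.04 m.
Depth below ground = 227.1 − 212.04 = 15.1 m.

15.1 m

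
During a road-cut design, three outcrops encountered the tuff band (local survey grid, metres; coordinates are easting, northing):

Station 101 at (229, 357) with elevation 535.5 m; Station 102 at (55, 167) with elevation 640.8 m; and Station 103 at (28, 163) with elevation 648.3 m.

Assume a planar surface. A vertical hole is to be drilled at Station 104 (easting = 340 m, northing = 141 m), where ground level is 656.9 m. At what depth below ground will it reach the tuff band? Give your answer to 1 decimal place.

Two edge vectors: Station 101→Station 102 = (-174, -190, 105.3), Station 101→Station 103 = (-201, -194, 112.8).
Normal n = (Station 101→Station 102) × (Station 101→Station 103) = (-1003.8, -1538.1, -4434).
So ∂z/∂easting = −n_x/n_z = −0.22639 and ∂z/∂northing = −n_y/n_z = −0.34689.
Intercept c from Station 101: 535.5 + 51.84 + 123.84 = 711.18.
At (340, 141): z_contact = −76.97 − 48.91 + 711.18 = 585.30 m.
Depth below ground = 656.9 − 585.30 = 71.6 m.

71.6 m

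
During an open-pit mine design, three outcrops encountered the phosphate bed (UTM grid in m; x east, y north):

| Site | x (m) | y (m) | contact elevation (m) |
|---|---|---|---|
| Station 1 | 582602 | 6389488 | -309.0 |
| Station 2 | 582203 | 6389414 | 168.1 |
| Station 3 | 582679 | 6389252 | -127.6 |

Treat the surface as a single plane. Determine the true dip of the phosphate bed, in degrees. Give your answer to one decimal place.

Let the plane be z = a·x + b·y + c.
Station 2−Station 1: −399a − 74b = 477.1;  Station 3−Station 1: 77a − 236b = 181.4.
Solving gives a = −0.99309, b = −1.09266.
Gradient magnitude |∇z| = √(a² + b²) = √(0.98623 + 1.19391) = 1.47653.
True dip = arctan(1.47653) = 55.9°, dipping toward NE (azimuth ≈ 042°).

55.9°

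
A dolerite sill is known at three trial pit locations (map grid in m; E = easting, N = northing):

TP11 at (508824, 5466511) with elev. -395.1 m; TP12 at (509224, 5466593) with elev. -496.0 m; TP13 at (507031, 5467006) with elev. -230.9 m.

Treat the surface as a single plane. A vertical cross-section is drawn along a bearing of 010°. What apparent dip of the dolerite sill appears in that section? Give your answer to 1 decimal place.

19.8°

Let the plane be z = a·E + b·N + c.
TP12−TP11: 400a + 82b = −100.9;  TP13−TP11: −1793a + 495b = 164.2.
Solving gives a = −0.18378, b = −0.33399.
Unit vector along 010° is (sin 10°, cos 10°) = (0.1736, 0.9848).
Slope in that direction = a·(0.1736) + b·(0.9848) = −0.36083.
Apparent dip = arctan|0.36083| = 19.8° (true dip is 20.9°, so apparent ≤ true as expected).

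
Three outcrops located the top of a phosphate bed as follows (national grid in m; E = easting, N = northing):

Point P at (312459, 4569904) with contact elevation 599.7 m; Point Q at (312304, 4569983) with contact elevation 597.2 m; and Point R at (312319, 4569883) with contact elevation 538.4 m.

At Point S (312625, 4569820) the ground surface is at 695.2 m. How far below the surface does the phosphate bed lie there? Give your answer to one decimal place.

Two edge vectors: Point P→Point Q = (-155, 79, -2.5), Point P→Point R = (-140, -21, -61.3).
Normal n = (Point P→Point Q) × (Point P→Point R) = (-4895.2, -9151.5, 14315).
So ∂z/∂E = −n_x/n_z = 0.341962976 and ∂z/∂N = −n_y/n_z = 0.639294446.
Intercept c from Point P: 599.7 − 106849.41 − 2921514.25 = −3027763.96.
At (312625, 4569820): z_contact = 106906.18 + 2921460.55 − 3027763.96 = 602.77 m.
Depth below ground = 695.2 − 602.77 = 92.4 m.

92.4 m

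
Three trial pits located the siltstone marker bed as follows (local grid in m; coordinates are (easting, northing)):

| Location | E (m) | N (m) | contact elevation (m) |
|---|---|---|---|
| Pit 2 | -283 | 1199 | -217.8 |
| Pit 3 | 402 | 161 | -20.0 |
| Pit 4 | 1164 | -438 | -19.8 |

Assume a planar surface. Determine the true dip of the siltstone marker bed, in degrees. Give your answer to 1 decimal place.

Two edge vectors: Pit 2→Pit 3 = (685, -1038, 197.8), Pit 2→Pit 4 = (1447, -1637, 198).
Normal n = (Pit 2→Pit 3) × (Pit 2→Pit 4) = (118274.6, 150586.6, 380641).
So ∂z/∂E = −n_x/n_z = −0.31072 and ∂z/∂N = −n_y/n_z = −0.39561.
Gradient magnitude |∇z| = √(a² + b²) = √(0.09655 + 0.15651) = 0.50305.
True dip = arctan(0.50305) = 26.7°, dipping toward NE (azimuth ≈ 038°).

26.7°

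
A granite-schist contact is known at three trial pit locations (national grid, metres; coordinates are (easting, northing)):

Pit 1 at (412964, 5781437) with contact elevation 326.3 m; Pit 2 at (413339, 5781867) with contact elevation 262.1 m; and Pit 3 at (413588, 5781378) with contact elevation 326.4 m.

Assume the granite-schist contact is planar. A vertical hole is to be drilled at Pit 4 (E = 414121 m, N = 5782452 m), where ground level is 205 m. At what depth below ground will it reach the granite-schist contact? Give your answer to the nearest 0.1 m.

33.7 m

Two edge vectors: Pit 1→Pit 2 = (375, 430, -64.2), Pit 1→Pit 3 = (624, -59, 0.1).
Normal n = (Pit 1→Pit 2) × (Pit 1→Pit 3) = (-3744.8, -40098.3, -290445).
So ∂z/∂E = −n_x/n_z = −0.012893319 and ∂z/∂N = −n_y/n_z = −0.138058152.
Intercept c from Pit 1: 326.3 + 5324.48 + 798174.51 = 803825.29.
At (414121, 5782452): z_contact = −5339.39 − 798314.64 + 803825.29 = 171.25 m.
Depth below ground = 205 − 171.25 = 33.7 m.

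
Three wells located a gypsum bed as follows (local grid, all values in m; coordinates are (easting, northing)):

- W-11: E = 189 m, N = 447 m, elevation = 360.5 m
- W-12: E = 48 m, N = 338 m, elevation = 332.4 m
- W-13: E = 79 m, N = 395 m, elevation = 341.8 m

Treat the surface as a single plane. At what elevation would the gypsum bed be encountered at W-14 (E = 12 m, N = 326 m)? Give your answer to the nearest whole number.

327 m

Let the plane be z = a·E + b·N + c.
W-12−W-11: −141a − 109b = −28.1;  W-13−W-11: −110a − 52b = −18.7.
Solving gives a = 0.12389, b = 0.09753.
Then c = 360.5 − a·189 − b·447 = 293.49.
At (12, 326): z = 1.5 + 31.8 + 293.49 = 326.8 m.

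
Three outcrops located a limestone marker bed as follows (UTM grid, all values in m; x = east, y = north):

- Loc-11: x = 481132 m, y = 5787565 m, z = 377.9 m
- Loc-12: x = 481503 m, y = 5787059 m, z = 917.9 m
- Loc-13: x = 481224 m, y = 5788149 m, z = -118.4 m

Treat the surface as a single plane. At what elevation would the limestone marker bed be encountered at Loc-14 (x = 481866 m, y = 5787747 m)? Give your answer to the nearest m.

395 m

Let the plane be z = a·x + b·y + c.
Loc-12−Loc-11: 371a − 506b = 540;  Loc-13−Loc-11: 92a + 584b = −496.3.
Solving gives a = 0.24402848, b = −0.88827161.
Then c = 377.9 − a·481132 − b·5787565 = 5023897.67.
At (481866, 5787747): z = 117589.0 − 5141091.3 + 5023897.67 = 395.4 m.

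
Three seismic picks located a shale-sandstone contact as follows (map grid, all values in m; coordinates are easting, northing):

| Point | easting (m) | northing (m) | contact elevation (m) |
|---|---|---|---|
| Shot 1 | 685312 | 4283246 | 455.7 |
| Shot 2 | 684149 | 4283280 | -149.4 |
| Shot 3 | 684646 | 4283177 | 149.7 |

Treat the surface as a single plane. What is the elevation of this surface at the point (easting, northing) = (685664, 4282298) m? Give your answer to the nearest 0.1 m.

Two edge vectors: Shot 1→Shot 2 = (-1163, 34, -605.1), Shot 1→Shot 3 = (-666, -69, -306).
Normal n = (Shot 1→Shot 2) × (Shot 1→Shot 3) = (-52155.9, 47118.6, 102891).
So ∂z/∂easting = −n_x/n_z = 0.506904394 and ∂z/∂northing = −n_y/n_z = −0.457946759.
Intercept c from Shot 1: 455.7 − 347387.66 + 1961498.62 = 1614566.66.
At (685664, 4282298): z = 347566.1 − 1961064.5 + 1614566.66 = 1068.3 m.

1068.3 m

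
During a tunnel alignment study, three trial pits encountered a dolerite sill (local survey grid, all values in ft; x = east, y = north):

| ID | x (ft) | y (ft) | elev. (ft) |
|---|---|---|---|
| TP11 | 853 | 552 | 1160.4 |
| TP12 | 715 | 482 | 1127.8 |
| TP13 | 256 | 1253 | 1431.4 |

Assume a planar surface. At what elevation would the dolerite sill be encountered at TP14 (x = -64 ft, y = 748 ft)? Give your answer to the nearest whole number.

1215 ft

Two edge vectors: TP11→TP12 = (-138, -70, -32.6), TP11→TP13 = (-597, 701, 271).
Normal n = (TP11→TP12) × (TP11→TP13) = (3882.6, 56860.2, -138528).
So ∂z/∂x = −n_x/n_z = 0.02803 and ∂z/∂y = −n_y/n_z = 0.41046.
Intercept c from TP11: 1160.4 − 23.91 − 226.57 = 909.92.
At (-64, 748): z = −1.8 + 307.0 + 909.92 = 1215.1 ft.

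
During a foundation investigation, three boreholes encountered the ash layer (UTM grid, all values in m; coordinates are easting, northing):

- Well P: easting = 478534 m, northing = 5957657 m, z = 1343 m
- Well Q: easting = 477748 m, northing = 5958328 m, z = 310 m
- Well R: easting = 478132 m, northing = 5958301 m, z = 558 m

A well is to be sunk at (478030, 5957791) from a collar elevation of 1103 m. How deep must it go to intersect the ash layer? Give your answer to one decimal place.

Two edge vectors: Well P→Well Q = (-786, 671, -1033), Well P→Well R = (-402, 644, -785).
Normal n = (Well P→Well Q) × (Well P→Well R) = (138517, -201744, -236442).
So ∂z/∂easting = −n_x/n_z = 0.585839233 and ∂z/∂northing = −n_y/n_z = −0.853249423.
Intercept c from Well P: 1343 − 280343.99 + 5083367.40 = 4804366.40.
At (478030, 5957791): z_contact = 280048.73 − 5083481.73 + 4804366.40 = 933.40 m.
Depth below ground = 1103 − 933.40 = 169.6 m.

169.6 m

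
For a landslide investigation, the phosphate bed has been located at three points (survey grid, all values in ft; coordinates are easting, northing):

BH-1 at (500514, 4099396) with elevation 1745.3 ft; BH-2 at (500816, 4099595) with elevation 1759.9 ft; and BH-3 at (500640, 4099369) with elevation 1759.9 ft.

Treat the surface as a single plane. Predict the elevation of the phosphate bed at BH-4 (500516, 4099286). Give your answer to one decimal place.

Let the plane be z = a·easting + b·northing + c.
BH-2−BH-1: 302a + 199b = 14.6;  BH-3−BH-1: 126a − 27b = 14.6.
Solving gives a = 0.099301794, b = −0.077332370.
Then c = 1745.3 − a·500514 − b·4099396 = 269059.37.
At (500516, 4099286): z = 49702.1 − 317007.5 + 269059.37 = 1754.0 ft.

1754.0 ft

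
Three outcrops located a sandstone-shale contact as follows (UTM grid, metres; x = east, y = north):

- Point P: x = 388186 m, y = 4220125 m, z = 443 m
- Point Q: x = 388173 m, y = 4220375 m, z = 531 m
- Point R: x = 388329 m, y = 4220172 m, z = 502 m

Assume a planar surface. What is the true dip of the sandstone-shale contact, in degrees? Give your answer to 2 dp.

Let the plane be z = a·x + b·y + c.
Point Q−Point P: −13a + 250b = 88;  Point R−Point P: 143a + 47b = 59.
Solving gives a = 0.29191, b = 0.36718.
Gradient magnitude |∇z| = √(a² + b²) = √(0.08521 + 0.13482) = 0.46907.
True dip = arctan(0.46907) = 25.13°, dipping toward SW (azimuth ≈ 218°).

25.13°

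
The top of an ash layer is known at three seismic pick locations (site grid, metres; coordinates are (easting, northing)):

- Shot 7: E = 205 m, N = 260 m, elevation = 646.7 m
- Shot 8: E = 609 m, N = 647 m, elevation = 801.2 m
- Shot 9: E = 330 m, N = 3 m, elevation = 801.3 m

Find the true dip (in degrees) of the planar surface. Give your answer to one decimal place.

35.5°

Two edge vectors: Shot 7→Shot 8 = (404, 387, 154.5), Shot 7→Shot 9 = (125, -257, 154.6).
Normal n = (Shot 7→Shot 8) × (Shot 7→Shot 9) = (99536.7, -43145.9, -152203).
So ∂z/∂E = −n_x/n_z = 0.65397 and ∂z/∂N = −n_y/n_z = −0.28348.
Gradient magnitude |∇z| = √(a² + b²) = √(0.42768 + 0.08036) = 0.71277.
True dip = arctan(0.71277) = 35.5°, dipping toward WNW (azimuth ≈ 293°).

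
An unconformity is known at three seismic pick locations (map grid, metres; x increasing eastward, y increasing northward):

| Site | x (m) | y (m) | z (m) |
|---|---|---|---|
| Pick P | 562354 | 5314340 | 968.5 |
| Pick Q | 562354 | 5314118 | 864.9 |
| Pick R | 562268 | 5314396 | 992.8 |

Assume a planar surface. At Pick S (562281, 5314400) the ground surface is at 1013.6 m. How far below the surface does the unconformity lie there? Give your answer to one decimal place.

18.7 m

Two edge vectors: Pick P→Pick Q = (0, -222, -103.6), Pick P→Pick R = (-86, 56, 24.3).
Normal n = (Pick P→Pick Q) × (Pick P→Pick R) = (407, 8909.6, -19092).
So ∂z/∂x = −n_x/n_z = 0.021317829 and ∂z/∂y = −n_y/n_z = 0.466666667.
Intercept c from Pick P: 968.5 − 11988.17 − 2480025.33 = −2491045.00.
At (562281, 5314400): z_contact = 11986.61 + 2480053.33 − 2491045.00 = 994.94 m.
Depth below ground = 1013.6 − 994.94 = 18.7 m.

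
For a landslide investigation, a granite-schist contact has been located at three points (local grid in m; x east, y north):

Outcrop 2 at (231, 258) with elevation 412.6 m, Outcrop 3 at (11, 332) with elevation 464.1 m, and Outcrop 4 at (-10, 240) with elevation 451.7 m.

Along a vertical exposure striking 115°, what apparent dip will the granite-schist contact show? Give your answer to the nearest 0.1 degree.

13.1°

Let the plane be z = a·x + b·y + c.
Outcrop 3−Outcrop 2: −220a + 74b = 51.5;  Outcrop 4−Outcrop 2: −241a − 18b = 39.1.
Solving gives a = −0.17530, b = 0.17480.
Unit vector along 115° is (sin 115°, cos 115°) = (0.9063, -0.4226).
Slope in that direction = a·(0.9063) + b·(-0.4226) = −0.23274.
Apparent dip = arctan|0.23274| = 13.1° (true dip is 13.9°, so apparent ≤ true as expected).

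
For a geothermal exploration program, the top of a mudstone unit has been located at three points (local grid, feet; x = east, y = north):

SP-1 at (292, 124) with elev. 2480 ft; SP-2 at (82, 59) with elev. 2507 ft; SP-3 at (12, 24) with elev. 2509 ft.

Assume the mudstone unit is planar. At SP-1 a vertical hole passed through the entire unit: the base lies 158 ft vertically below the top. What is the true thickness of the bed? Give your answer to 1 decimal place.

Two edge vectors: SP-1→SP-2 = (-210, -65, 27), SP-1→SP-3 = (-280, -100, 29).
Normal n = (SP-1→SP-2) × (SP-1→SP-3) = (815, -1470, 2800).
So ∂z/∂x = −n_x/n_z = −0.29107 and ∂z/∂y = −n_y/n_z = 0.52500.
|∇z| = √(a²+b²) = 0.60029, so dip δ = arctan(0.60029) = 30.98°.
True thickness = vertical thickness × cos δ = 158 × cos 30.98° = 135.5 ft.

135.5 ft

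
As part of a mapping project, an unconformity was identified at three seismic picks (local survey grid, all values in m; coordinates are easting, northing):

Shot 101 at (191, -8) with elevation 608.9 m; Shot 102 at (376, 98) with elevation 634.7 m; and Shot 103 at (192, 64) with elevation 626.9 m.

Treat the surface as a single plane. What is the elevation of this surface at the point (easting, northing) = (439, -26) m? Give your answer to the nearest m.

603 m

Two edge vectors: Shot 101→Shot 102 = (185, 106, 25.8), Shot 101→Shot 103 = (1, 72, 18).
Normal n = (Shot 101→Shot 102) × (Shot 101→Shot 103) = (50.4, -3304.2, 13214).
So ∂z/∂easting = −n_x/n_z = −0.00381 and ∂z/∂northing = −n_y/n_z = 0.25005.
Intercept c from Shot 101: 608.9 + 0.73 + 2.00 = 611.63.
At (439, -26): z = −1.7 − 6.5 + 611.63 = 603.5 m.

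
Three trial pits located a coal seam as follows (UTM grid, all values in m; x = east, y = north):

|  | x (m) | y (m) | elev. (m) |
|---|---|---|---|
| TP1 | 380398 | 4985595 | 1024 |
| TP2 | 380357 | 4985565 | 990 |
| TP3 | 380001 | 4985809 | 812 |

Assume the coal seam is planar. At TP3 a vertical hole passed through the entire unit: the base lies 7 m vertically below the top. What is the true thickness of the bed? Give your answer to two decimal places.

Two edge vectors: TP1→TP2 = (-41, -30, -34), TP1→TP3 = (-397, 214, -212).
Normal n = (TP1→TP2) × (TP1→TP3) = (13636, 4806, -20684).
So ∂z/∂x = −n_x/n_z = 0.65925 and ∂z/∂y = −n_y/n_z = 0.23235.
|∇z| = √(a²+b²) = 0.69900, so dip δ = arctan(0.69900) = 34.95°.
True thickness = vertical thickness × cos δ = 7 × cos 34.95° = 5.74 m.

5.74 m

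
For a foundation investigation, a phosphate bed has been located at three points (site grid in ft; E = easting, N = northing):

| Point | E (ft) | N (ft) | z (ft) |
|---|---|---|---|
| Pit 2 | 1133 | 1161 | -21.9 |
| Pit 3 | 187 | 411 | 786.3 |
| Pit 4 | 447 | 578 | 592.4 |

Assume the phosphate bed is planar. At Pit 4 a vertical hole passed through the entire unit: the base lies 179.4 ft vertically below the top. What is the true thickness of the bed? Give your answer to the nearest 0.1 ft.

141.8 ft

Let the plane be z = a·E + b·N + c.
Pit 3−Pit 2: −946a − 750b = 808.2;  Pit 4−Pit 2: −686a − 583b = 614.3.
Solving gives a = −0.28245, b = −0.72134.
|∇z| = √(a²+b²) = 0.77467, so dip δ = arctan(0.77467) = 37.76°.
True thickness = vertical thickness × cos δ = 179.4 × cos 37.76° = 141.8 ft.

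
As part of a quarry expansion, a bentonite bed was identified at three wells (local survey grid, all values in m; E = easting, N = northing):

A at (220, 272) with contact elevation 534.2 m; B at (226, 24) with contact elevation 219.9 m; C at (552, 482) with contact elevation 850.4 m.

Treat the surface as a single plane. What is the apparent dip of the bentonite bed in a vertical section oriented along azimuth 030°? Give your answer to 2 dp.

49.60°

Let the plane be z = a·E + b·N + c.
B−A: 6a − 248b = −314.3;  C−A: 332a + 210b = 316.2.
Solving gives a = 0.14851, b = 1.27093.
Unit vector along 030° is (sin 30°, cos 30°) = (0.5000, 0.8660).
Slope in that direction = a·(0.5000) + b·(0.8660) = 1.17491.
Apparent dip = arctan|1.17491| = 49.60° (true dip is 52.0°, so apparent ≤ true as expected).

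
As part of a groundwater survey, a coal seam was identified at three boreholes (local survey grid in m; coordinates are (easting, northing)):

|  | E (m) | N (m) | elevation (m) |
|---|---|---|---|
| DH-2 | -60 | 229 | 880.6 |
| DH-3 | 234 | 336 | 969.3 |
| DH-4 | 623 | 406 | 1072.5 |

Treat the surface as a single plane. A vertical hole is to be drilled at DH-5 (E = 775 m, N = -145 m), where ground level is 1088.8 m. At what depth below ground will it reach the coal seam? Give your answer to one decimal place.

90.4 m

Two edge vectors: DH-2→DH-3 = (294, 107, 88.7), DH-2→DH-4 = (683, 177, 191.9).
Normal n = (DH-2→DH-3) × (DH-2→DH-4) = (4833.4, 4163.5, -21043).
So ∂z/∂E = −n_x/n_z = 0.22969 and ∂z/∂N = −n_y/n_z = 0.19786.
Intercept c from DH-2: 880.6 + 13.78 − 45.31 = 849.07.
At (775, -145): z_contact = 178.01 − 28.69 + 849.07 = 998.39 m.
Depth below ground = 1088.8 − 998.39 = 90.4 m.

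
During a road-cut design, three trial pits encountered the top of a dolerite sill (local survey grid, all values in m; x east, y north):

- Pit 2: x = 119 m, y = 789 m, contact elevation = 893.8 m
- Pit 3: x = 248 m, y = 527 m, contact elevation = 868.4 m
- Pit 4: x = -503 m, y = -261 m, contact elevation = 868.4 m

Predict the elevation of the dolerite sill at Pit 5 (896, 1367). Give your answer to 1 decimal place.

878.6 m

Two edge vectors: Pit 2→Pit 3 = (129, -262, -25.4), Pit 2→Pit 4 = (-622, -1050, -25.4).
Normal n = (Pit 2→Pit 3) × (Pit 2→Pit 4) = (-20015.2, 19075.4, -298414).
So ∂z/∂x = −n_x/n_z = −0.067072 and ∂z/∂y = −n_y/n_z = 0.063923.
Intercept c from Pit 2: 893.8 + 7.98 − 50.43 = 851.35.
At (896, 1367): z = −60.1 + 87.4 + 851.35 = 878.6 m.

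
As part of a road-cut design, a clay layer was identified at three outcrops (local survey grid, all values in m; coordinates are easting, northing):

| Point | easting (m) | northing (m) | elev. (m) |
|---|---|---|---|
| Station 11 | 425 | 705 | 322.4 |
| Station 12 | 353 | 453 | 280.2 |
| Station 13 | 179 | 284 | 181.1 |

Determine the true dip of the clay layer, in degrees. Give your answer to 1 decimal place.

29.4°

Let the plane be z = a·easting + b·northing + c.
Station 12−Station 11: −72a − 252b = −42.2;  Station 13−Station 11: −246a − 421b = −141.3.
Solving gives a = 0.56318, b = 0.00655.
Gradient magnitude |∇z| = √(a² + b²) = √(0.31717 + 0.00004) = 0.56321.
True dip = arctan(0.56321) = 29.4°, dipping toward W (azimuth ≈ 269°).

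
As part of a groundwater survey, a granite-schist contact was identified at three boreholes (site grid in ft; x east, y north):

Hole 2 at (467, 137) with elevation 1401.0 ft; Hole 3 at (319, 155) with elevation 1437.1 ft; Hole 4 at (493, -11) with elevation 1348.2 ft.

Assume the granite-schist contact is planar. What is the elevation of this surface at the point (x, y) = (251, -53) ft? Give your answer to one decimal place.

Let the plane be z = a·x + b·y + c.
Hole 3−Hole 2: −148a + 18b = 36.1;  Hole 4−Hole 2: 26a − 148b = −52.8.
Solving gives a = −0.20491, b = 0.32076.
Then c = 1401 − a·467 − b·137 = 1452.75.
At (251, -53): z = −51.4 − 17.0 + 1452.75 = 1384.3 ft.

1384.3 ft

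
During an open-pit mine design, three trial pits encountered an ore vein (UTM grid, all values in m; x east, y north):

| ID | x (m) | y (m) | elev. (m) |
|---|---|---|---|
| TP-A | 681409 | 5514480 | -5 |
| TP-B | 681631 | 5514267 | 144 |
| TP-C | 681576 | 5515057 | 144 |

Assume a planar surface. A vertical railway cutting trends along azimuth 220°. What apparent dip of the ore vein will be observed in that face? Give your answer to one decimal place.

26.6°

Let the plane be z = a·x + b·y + c.
TP-B−TP-A: 222a − 213b = 149;  TP-C−TP-A: 167a + 577b = 149.
Solving gives a = 0.71921, b = 0.05007.
Unit vector along 220° is (sin 220°, cos 220°) = (-0.6428, -0.7660).
Slope in that direction = a·(-0.6428) + b·(-0.7660) = −0.50066.
Apparent dip = arctan|0.50066| = 26.6° (true dip is 35.8°, so apparent ≤ true as expected).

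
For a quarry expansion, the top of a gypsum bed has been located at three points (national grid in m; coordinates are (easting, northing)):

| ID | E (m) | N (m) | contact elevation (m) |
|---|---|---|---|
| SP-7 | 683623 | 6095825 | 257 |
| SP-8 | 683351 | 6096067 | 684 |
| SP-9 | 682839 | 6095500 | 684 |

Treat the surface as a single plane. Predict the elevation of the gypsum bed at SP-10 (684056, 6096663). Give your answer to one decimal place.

538.8 m

Two edge vectors: SP-7→SP-8 = (-272, 242, 427), SP-7→SP-9 = (-784, -325, 427).
Normal n = (SP-7→SP-8) × (SP-7→SP-9) = (242109, -218624, 278128).
So ∂z/∂E = −n_x/n_z = −0.870494880 and ∂z/∂N = −n_y/n_z = 0.786055341.
Intercept c from SP-7: 257 + 595090.32 − 4791655.80 = −4196308.48.
At (684056, 6096663): z = −595467.2 + 4792314.5 − 4196308.48 = 538.8 m.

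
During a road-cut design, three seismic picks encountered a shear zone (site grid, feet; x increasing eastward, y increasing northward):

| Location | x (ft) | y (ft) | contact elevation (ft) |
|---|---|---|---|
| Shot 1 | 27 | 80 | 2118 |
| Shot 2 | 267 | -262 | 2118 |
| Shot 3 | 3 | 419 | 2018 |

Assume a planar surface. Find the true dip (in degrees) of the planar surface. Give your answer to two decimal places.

Let the plane be z = a·x + b·y + c.
Shot 2−Shot 1: 240a − 342b = 0;  Shot 3−Shot 1: −24a + 339b = −100.
Solving gives a = −0.46752, b = −0.32808.
Gradient magnitude |∇z| = √(a² + b²) = √(0.21857 + 0.10764) = 0.57115.
True dip = arctan(0.57115) = 29.73°, dipping toward NE (azimuth ≈ 055°).

29.73°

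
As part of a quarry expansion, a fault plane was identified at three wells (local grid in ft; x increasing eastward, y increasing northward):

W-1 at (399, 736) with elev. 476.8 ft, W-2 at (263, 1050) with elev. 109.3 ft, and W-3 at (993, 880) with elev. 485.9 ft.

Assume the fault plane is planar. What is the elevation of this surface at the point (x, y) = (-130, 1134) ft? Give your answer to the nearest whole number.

-86 ft

Let the plane be z = a·x + b·y + c.
W-2−W-1: −136a + 314b = −367.5;  W-3−W-1: 594a + 144b = 9.1.
Solving gives a = 0.27063, b = −1.05317.
Then c = 476.8 − a·399 − b·736 = 1143.95.
At (-130, 1134): z = −35.2 − 1194.3 + 1143.95 = -85.5 ft.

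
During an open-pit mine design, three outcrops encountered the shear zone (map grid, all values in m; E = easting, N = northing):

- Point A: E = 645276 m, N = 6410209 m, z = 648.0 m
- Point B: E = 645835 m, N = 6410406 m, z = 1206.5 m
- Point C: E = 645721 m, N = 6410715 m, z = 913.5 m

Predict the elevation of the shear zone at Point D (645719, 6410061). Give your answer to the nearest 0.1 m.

Two edge vectors: Point A→Point B = (559, 197, 558.5), Point A→Point C = (445, 506, 265.5).
Normal n = (Point A→Point B) × (Point A→Point C) = (-230297.5, 100118, 195189).
So ∂z/∂E = −n_x/n_z = 1.179869255 and ∂z/∂N = −n_y/n_z = −0.512928495.
Intercept c from Point A: 648 − 761341.31 + 3287978.85 = 2527285.54.
At (645719, 6410061): z = 761864.0 − 3287902.9 + 2527285.54 = 1246.6 m.

1246.6 m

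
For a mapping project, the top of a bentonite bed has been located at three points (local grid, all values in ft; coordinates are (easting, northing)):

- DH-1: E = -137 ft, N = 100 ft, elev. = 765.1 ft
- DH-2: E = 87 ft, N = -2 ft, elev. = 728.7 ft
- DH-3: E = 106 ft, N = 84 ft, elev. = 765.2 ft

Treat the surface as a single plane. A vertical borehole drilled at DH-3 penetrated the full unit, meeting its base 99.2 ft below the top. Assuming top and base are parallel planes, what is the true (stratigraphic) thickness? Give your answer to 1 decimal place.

Two edge vectors: DH-1→DH-2 = (224, -102, -36.4), DH-1→DH-3 = (243, -16, 0.1).
Normal n = (DH-1→DH-2) × (DH-1→DH-3) = (-592.6, -8867.6, 21202).
So ∂z/∂E = −n_x/n_z = 0.02795 and ∂z/∂N = −n_y/n_z = 0.41824.
|∇z| = √(a²+b²) = 0.41918, so dip δ = arctan(0.41918) = 22.74°.
True thickness = vertical thickness × cos δ = 99.2 × cos 22.74° = 91.5 ft.

91.5 ft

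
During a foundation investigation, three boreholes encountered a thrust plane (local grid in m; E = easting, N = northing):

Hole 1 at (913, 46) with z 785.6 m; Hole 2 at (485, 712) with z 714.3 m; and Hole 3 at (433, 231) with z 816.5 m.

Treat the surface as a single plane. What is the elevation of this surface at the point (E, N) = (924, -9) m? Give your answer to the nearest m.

795 m

Let the plane be z = a·E + b·N + c.
Hole 2−Hole 1: −428a + 666b = −71.3;  Hole 3−Hole 1: −480a + 185b = 30.9.
Solving gives a = −0.14042, b = −0.19729.
Then c = 785.6 − a·913 − b·46 = 922.87.
At (924, -9): z = −129.7 + 1.8 + 922.87 = 794.9 m.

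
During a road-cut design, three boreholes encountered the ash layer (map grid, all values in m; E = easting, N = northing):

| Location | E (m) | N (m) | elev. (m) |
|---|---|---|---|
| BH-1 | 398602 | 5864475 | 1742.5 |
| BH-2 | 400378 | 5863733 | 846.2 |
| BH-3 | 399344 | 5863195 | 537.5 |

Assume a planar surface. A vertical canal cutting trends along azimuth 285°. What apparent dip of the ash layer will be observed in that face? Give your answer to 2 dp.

Let the plane be z = a·E + b·N + c.
BH-2−BH-1: 1776a − 742b = −896.3;  BH-3−BH-1: 742a − 1280b = −1205.
Solving gives a = −0.14695, b = 0.85622.
Unit vector along 285° is (sin 285°, cos 285°) = (-0.9659, 0.2588).
Slope in that direction = a·(-0.9659) + b·(0.2588) = 0.36355.
Apparent dip = arctan|0.36355| = 19.98° (true dip is 41.0°, so apparent ≤ true as expected).

19.98°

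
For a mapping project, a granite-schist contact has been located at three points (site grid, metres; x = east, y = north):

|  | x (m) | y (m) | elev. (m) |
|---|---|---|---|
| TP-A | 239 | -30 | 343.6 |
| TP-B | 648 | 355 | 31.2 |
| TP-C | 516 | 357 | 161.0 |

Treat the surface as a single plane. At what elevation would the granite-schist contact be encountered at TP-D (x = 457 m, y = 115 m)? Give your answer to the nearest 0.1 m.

163.3 m

Let the plane be z = a·x + b·y + c.
TP-B−TP-A: 409a + 385b = −312.4;  TP-C−TP-A: 277a + 387b = −182.6.
Solving gives a = −0.97986, b = 0.22951.
Then c = 343.6 − a·239 − b·-30 = 584.67.
At (457, 115): z = −447.8 + 26.4 + 584.67 = 163.3 m.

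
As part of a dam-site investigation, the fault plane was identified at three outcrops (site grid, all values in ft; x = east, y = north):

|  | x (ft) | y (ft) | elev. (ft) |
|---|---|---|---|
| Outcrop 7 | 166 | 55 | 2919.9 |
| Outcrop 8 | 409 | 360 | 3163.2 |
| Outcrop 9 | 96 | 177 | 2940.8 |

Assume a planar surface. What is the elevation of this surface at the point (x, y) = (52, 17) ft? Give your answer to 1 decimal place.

2851.3 ft

Let the plane be z = a·x + b·y + c.
Outcrop 8−Outcrop 7: 243a + 305b = 243.3;  Outcrop 9−Outcrop 7: −70a + 122b = 20.9.
Solving gives a = 0.45706, b = 0.43356.
Then c = 2919.9 − a·166 − b·55 = 2820.18.
At (52, 17): z = 23.8 + 7.4 + 2820.18 = 2851.3 ft.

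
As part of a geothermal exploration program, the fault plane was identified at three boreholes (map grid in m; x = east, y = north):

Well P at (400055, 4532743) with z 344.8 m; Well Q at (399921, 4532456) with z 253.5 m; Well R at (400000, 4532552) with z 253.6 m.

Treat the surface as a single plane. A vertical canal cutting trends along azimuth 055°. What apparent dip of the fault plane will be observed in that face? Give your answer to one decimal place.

Let the plane be z = a·x + b·y + c.
Well Q−Well P: −134a − 287b = −91.3;  Well R−Well P: −55a − 191b = −91.2.
Solving gives a = −0.89062, b = 0.73395.
Unit vector along 055° is (sin 55°, cos 55°) = (0.8192, 0.5736).
Slope in that direction = a·(0.8192) + b·(0.5736) = −0.30858.
Apparent dip = arctan|0.30858| = 17.1° (true dip is 49.1°, so apparent ≤ true as expected).

17.1°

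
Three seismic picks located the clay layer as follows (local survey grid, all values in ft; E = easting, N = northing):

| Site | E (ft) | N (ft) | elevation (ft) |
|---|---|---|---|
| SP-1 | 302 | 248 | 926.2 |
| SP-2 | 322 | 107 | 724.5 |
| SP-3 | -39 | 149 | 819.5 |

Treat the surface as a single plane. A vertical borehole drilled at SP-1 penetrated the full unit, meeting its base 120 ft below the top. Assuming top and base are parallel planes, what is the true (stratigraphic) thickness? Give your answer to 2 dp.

Let the plane be z = a·E + b·N + c.
SP-2−SP-1: 20a − 141b = −201.7;  SP-3−SP-1: −341a − 99b = −106.7.
Solving gives a = −0.09835, b = 1.41655.
|∇z| = √(a²+b²) = 1.41996, so dip δ = arctan(1.41996) = 54.84°.
True thickness = vertical thickness × cos δ = 120 × cos 54.84° = 69.09 ft.

69.09 ft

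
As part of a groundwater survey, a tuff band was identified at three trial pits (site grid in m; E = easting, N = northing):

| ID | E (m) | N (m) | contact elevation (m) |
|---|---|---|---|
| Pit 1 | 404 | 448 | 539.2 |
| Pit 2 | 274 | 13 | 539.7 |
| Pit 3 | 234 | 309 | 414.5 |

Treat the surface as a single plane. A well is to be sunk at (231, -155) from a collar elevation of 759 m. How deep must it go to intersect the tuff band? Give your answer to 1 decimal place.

212.1 m

Two edge vectors: Pit 1→Pit 2 = (-130, -435, 0.5), Pit 1→Pit 3 = (-170, -139, -124.7).
Normal n = (Pit 1→Pit 2) × (Pit 1→Pit 3) = (54314, -16296, -55880).
So ∂z/∂E = −n_x/n_z = 0.97198 and ∂z/∂N = −n_y/n_z = −0.29162.
Intercept c from Pit 1: 539.2 − 392.68 + 130.65 = 277.17.
At (231, -155): z_contact = 224.53 + 45.20 + 277.17 = 546.90 m.
Depth below ground = 759 − 546.90 = 212.1 m.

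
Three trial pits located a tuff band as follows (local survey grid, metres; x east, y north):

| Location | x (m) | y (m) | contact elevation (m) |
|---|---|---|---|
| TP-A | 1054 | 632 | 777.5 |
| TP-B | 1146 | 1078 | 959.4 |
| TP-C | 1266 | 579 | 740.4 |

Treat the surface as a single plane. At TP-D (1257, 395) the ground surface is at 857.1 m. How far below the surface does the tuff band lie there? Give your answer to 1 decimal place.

Two edge vectors: TP-A→TP-B = (92, 446, 181.9), TP-A→TP-C = (212, -53, -37.1).
Normal n = (TP-A→TP-B) × (TP-A→TP-C) = (-6905.9, 41976, -99428).
So ∂z/∂x = −n_x/n_z = −0.069456 and ∂z/∂y = −n_y/n_z = 0.422175.
Intercept c from TP-A: 777.5 + 73.21 − 266.81 = 583.89.
At (1257, 395): z_contact = −87.31 + 166.76 + 583.89 = 663.34 m.
Depth below ground = 857.1 − 663.34 = 193.8 m.

193.8 m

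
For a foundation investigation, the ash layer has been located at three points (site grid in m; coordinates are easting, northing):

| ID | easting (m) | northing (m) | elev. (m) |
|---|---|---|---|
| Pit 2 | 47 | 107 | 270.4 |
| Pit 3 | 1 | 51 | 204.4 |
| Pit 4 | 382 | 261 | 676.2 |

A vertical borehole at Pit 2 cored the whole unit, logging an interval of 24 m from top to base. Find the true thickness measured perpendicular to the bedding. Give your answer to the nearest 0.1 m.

16.0 m

Let the plane be z = a·easting + b·northing + c.
Pit 3−Pit 2: −46a − 56b = −66;  Pit 4−Pit 2: 335a + 154b = 405.8.
Solving gives a = 1.07578, b = 0.29490.
|∇z| = √(a²+b²) = 1.11547, so dip δ = arctan(1.11547) = 48.12°.
True thickness = vertical thickness × cos δ = 24 × cos 48.12° = 16.0 m.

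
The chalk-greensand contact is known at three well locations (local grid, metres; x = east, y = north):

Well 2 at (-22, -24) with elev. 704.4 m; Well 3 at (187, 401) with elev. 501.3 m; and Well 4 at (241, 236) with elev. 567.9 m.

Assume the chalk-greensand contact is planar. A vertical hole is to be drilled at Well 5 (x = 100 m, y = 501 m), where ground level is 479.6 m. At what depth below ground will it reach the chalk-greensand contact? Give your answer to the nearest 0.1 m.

Two edge vectors: Well 2→Well 3 = (209, 425, -203.1), Well 2→Well 4 = (263, 260, -136.5).
Normal n = (Well 2→Well 3) × (Well 2→Well 4) = (-5206.5, -24886.8, -57435).
So ∂z/∂x = −n_x/n_z = −0.09065 and ∂z/∂y = −n_y/n_z = −0.43330.
Intercept c from Well 2: 704.4 − 1.99 − 10.40 = 692.01.
At (100, 501): z_contact = −9.07 − 217.09 + 692.01 = 465.86 m.
Depth below ground = 479.6 − 465.86 = 13.7 m.

13.7 m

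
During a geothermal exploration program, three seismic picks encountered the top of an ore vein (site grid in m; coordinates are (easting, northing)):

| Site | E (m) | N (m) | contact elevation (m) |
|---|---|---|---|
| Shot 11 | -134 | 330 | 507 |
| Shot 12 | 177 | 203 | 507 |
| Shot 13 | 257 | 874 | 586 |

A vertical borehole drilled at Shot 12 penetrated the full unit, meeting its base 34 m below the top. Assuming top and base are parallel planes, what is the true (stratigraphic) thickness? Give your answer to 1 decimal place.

33.8 m

Let the plane be z = a·E + b·N + c.
Shot 12−Shot 11: 311a − 127b = 0;  Shot 13−Shot 11: 391a + 544b = 79.
Solving gives a = 0.04585, b = 0.11227.
|∇z| = √(a²+b²) = 0.12127, so dip δ = arctan(0.12127) = 6.91°.
True thickness = vertical thickness × cos δ = 34 × cos 6.91° = 33.8 m.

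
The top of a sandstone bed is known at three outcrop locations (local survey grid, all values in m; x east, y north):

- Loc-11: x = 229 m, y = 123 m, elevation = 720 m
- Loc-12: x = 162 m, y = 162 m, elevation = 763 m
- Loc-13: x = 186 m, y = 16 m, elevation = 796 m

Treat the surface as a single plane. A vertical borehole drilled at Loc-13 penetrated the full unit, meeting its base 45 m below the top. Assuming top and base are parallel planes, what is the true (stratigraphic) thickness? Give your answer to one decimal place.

Let the plane be z = a·x + b·y + c.
Loc-12−Loc-11: −67a + 39b = 43;  Loc-13−Loc-11: −43a − 107b = 76.
Solving gives a = −0.85519, b = −0.36661.
|∇z| = √(a²+b²) = 0.93046, so dip δ = arctan(0.93046) = 42.94°.
True thickness = vertical thickness × cos δ = 45 × cos 42.94° = 32.9 m.

32.9 m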